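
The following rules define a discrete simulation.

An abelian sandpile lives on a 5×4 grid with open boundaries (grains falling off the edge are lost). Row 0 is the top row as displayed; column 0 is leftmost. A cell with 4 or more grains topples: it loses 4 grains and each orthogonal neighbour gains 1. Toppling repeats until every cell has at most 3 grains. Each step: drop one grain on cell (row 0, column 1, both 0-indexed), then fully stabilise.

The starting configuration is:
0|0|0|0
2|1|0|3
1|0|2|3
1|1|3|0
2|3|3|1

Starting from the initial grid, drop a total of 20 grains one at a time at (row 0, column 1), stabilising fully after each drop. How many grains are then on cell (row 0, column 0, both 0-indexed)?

2

k=0  0|0|0|0
2|1|0|3
1|0|2|3
1|1|3|0
2|3|3|1
k=1  0|1|0|0
2|1|0|3
1|0|2|3
1|1|3|0
2|3|3|1
k=2  0|2|0|0
2|1|0|3
1|0|2|3
1|1|3|0
2|3|3|1
k=3  0|3|0|0
2|1|0|3
1|0|2|3
1|1|3|0
2|3|3|1
k=4  1|0|1|0
2|2|0|3
1|0|2|3
1|1|3|0
2|3|3|1
k=5  1|1|1|0
2|2|0|3
1|0|2|3
1|1|3|0
2|3|3|1
k=6  1|2|1|0
2|2|0|3
1|0|2|3
1|1|3|0
2|3|3|1
k=7  1|3|1|0
2|2|0|3
1|0|2|3
1|1|3|0
2|3|3|1
k=8  2|0|2|0
2|3|0|3
1|0|2|3
1|1|3|0
2|3|3|1
k=9  2|1|2|0
2|3|0|3
1|0|2|3
1|1|3|0
2|3|3|1
k=10  2|2|2|0
2|3|0|3
1|0|2|3
1|1|3|0
2|3|3|1
k=11  2|3|2|0
2|3|0|3
1|0|2|3
1|1|3|0
2|3|3|1
k=12  3|1|3|0
3|0|1|3
1|1|2|3
1|1|3|0
2|3|3|1
k=13  3|2|3|0
3|0|1|3
1|1|2|3
1|1|3|0
2|3|3|1
k=14  3|3|3|0
3|0|1|3
1|1|2|3
1|1|3|0
2|3|3|1
k=15  1|2|0|1
0|2|2|3
2|1|2|3
1|1|3|0
2|3|3|1
k=16  1|3|0|1
0|2|2|3
2|1|2|3
1|1|3|0
2|3|3|1
k=17  2|0|1|1
0|3|2|3
2|1|2|3
1|1|3|0
2|3|3|1
k=18  2|1|1|1
0|3|2|3
2|1|2|3
1|1|3|0
2|3|3|1
k=19  2|2|1|1
0|3|2|3
2|1|2|3
1|1|3|0
2|3|3|1
k=20  2|3|1|1
0|3|2|3
2|1|2|3
1|1|3|0
2|3|3|1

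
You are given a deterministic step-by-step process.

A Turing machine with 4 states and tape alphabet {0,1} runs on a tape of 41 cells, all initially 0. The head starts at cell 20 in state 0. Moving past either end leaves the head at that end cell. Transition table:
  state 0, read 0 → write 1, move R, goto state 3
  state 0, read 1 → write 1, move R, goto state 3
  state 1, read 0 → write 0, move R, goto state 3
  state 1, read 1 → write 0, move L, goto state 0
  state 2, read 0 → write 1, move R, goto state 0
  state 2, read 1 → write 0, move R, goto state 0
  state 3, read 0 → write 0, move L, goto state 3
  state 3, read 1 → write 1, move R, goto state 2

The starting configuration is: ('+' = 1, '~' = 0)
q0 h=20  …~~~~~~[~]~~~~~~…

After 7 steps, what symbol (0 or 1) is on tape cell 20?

gen 0: q0 h=20  …~~~~~~[~]~~~~~~…
gen 1: q3 h=21  …~~~~~+[~]~~~~~~…
gen 2: q3 h=20  …~~~~~~[+]~~~~~~…
gen 3: q2 h=21  …~~~~~+[~]~~~~~~…
gen 4: q0 h=22  …~~~~++[~]~~~~~~…
gen 5: q3 h=23  …~~~+++[~]~~~~~~…
gen 6: q3 h=22  …~~~~++[+]~~~~~~…
gen 7: q2 h=23  …~~~+++[~]~~~~~~…

1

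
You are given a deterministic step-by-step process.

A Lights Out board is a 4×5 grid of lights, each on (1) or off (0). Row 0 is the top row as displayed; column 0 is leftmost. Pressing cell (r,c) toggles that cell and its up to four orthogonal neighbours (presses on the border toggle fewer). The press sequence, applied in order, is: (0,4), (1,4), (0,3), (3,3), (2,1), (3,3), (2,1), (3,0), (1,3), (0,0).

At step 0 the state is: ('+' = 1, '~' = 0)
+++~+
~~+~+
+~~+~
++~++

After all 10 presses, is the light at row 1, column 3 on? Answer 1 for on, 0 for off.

[0] +++~+
~~+~+
+~~+~
++~++
[1] ++++~
~~+~~
+~~+~
++~++
[2] +++++
~~+++
+~~++
++~++
[3] ++~~~
~~+~+
+~~++
++~++
[4] ++~~~
~~+~+
+~~~+
+++~~
[5] ++~~~
~++~+
~++~+
+~+~~
[6] ++~~~
~++~+
~++++
+~~++
[7] ++~~~
~~+~+
+~~++
++~++
[8] ++~~~
~~+~+
~~~++
~~~++
[9] ++~+~
~~~+~
~~~~+
~~~++
[10] ~~~+~
+~~+~
~~~~+
~~~++

1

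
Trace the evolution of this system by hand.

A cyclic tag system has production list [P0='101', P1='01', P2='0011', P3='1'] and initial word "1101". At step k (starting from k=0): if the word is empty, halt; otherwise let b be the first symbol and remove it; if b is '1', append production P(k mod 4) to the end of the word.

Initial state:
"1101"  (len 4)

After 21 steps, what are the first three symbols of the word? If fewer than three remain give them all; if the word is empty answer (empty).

100

step 0: "1101"  (len 4)
step 1: "101101"  (len 6)
step 2: "0110101"  (len 7)
step 3: "110101"  (len 6)
step 4: "101011"  (len 6)
step 5: "01011101"  (len 8)
step 6: "1011101"  (len 7)
step 7: "0111010011"  (len 10)
step 8: "111010011"  (len 9)
step 9: "11010011101"  (len 11)
step 10: "101001110101"  (len 12)
step 11: "010011101010011"  (len 15)
step 12: "10011101010011"  (len 14)
step 13: "0011101010011101"  (len 16)
step 14: "011101010011101"  (len 15)
step 15: "11101010011101"  (len 14)
step 16: "11010100111011"  (len 14)
step 17: "1010100111011101"  (len 16)
step 18: "01010011101110101"  (len 17)
step 19: "1010011101110101"  (len 16)
step 20: "0100111011101011"  (len 16)
step 21: "100111011101011"  (len 15)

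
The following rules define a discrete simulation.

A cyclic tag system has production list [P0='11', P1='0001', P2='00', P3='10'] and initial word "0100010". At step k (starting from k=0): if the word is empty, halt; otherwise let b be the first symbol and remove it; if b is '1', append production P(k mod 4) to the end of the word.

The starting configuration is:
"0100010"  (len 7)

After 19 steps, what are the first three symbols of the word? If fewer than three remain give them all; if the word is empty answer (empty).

(empty)

t=0: "0100010"  (len 7)
t=1: "100010"  (len 6)
t=2: "000100001"  (len 9)
t=3: "00100001"  (len 8)
t=4: "0100001"  (len 7)
t=5: "100001"  (len 6)
t=6: "000010001"  (len 9)
t=7: "00010001"  (len 8)
t=8: "0010001"  (len 7)
t=9: "010001"  (len 6)
t=10: "10001"  (len 5)
t=11: "000100"  (len 6)
t=12: "00100"  (len 5)
t=13: "0100"  (len 4)
t=14: "100"  (len 3)
t=15: "0000"  (len 4)
t=16: "000"  (len 3)
t=17: "00"  (len 2)
t=18: "0"  (len 1)
t=19: (halted — word empty)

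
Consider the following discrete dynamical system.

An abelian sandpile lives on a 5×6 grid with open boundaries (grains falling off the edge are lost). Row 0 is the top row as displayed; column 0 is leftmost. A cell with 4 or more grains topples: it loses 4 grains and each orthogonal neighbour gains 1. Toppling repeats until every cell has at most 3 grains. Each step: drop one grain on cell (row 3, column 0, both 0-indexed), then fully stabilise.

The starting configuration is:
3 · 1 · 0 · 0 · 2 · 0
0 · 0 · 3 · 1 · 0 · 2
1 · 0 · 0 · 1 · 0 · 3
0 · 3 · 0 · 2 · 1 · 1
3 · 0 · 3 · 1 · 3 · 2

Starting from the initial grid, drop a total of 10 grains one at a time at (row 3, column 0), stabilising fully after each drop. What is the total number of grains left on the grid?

step 0: 3 · 1 · 0 · 0 · 2 · 0
0 · 0 · 3 · 1 · 0 · 2
1 · 0 · 0 · 1 · 0 · 3
0 · 3 · 0 · 2 · 1 · 1
3 · 0 · 3 · 1 · 3 · 2
step 1: 3 · 1 · 0 · 0 · 2 · 0
0 · 0 · 3 · 1 · 0 · 2
1 · 0 · 0 · 1 · 0 · 3
1 · 3 · 0 · 2 · 1 · 1
3 · 0 · 3 · 1 · 3 · 2
step 2: 3 · 1 · 0 · 0 · 2 · 0
0 · 0 · 3 · 1 · 0 · 2
1 · 0 · 0 · 1 · 0 · 3
2 · 3 · 0 · 2 · 1 · 1
3 · 0 · 3 · 1 · 3 · 2
step 3: 3 · 1 · 0 · 0 · 2 · 0
0 · 0 · 3 · 1 · 0 · 2
1 · 0 · 0 · 1 · 0 · 3
3 · 3 · 0 · 2 · 1 · 1
3 · 0 · 3 · 1 · 3 · 2
step 4: 3 · 1 · 0 · 0 · 2 · 0
0 · 0 · 3 · 1 · 0 · 2
2 · 1 · 0 · 1 · 0 · 3
2 · 0 · 1 · 2 · 1 · 1
0 · 2 · 3 · 1 · 3 · 2
step 5: 3 · 1 · 0 · 0 · 2 · 0
0 · 0 · 3 · 1 · 0 · 2
2 · 1 · 0 · 1 · 0 · 3
3 · 0 · 1 · 2 · 1 · 1
0 · 2 · 3 · 1 · 3 · 2
step 6: 3 · 1 · 0 · 0 · 2 · 0
0 · 0 · 3 · 1 · 0 · 2
3 · 1 · 0 · 1 · 0 · 3
0 · 1 · 1 · 2 · 1 · 1
1 · 2 · 3 · 1 · 3 · 2
step 7: 3 · 1 · 0 · 0 · 2 · 0
0 · 0 · 3 · 1 · 0 · 2
3 · 1 · 0 · 1 · 0 · 3
1 · 1 · 1 · 2 · 1 · 1
1 · 2 · 3 · 1 · 3 · 2
step 8: 3 · 1 · 0 · 0 · 2 · 0
0 · 0 · 3 · 1 · 0 · 2
3 · 1 · 0 · 1 · 0 · 3
2 · 1 · 1 · 2 · 1 · 1
1 · 2 · 3 · 1 · 3 · 2
step 9: 3 · 1 · 0 · 0 · 2 · 0
0 · 0 · 3 · 1 · 0 · 2
3 · 1 · 0 · 1 · 0 · 3
3 · 1 · 1 · 2 · 1 · 1
1 · 2 · 3 · 1 · 3 · 2
step 10: 3 · 1 · 0 · 0 · 2 · 0
1 · 0 · 3 · 1 · 0 · 2
0 · 2 · 0 · 1 · 0 · 3
1 · 2 · 1 · 2 · 1 · 1
2 · 2 · 3 · 1 · 3 · 2

40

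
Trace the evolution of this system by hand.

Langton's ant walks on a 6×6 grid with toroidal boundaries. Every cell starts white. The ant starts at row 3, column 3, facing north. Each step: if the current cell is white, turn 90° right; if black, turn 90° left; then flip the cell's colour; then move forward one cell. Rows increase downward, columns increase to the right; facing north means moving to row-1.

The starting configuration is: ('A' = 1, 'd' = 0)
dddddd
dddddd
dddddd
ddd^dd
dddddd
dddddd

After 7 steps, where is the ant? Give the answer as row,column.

2,3

gen 0: dddddd
dddddd
dddddd
ddd^dd
dddddd
dddddd
gen 1: dddddd
dddddd
dddddd
dddA>d
dddddd
dddddd
gen 2: dddddd
dddddd
dddddd
dddAAd
ddddvd
dddddd
gen 3: dddddd
dddddd
dddddd
dddAAd
ddd<Ad
dddddd
gen 4: dddddd
dddddd
dddddd
ddd^Ad
dddAAd
dddddd
gen 5: dddddd
dddddd
dddddd
dd<dAd
dddAAd
dddddd
gen 6: dddddd
dddddd
dd^ddd
ddAdAd
dddAAd
dddddd
gen 7: dddddd
dddddd
ddA>dd
ddAdAd
dddAAd
dddddd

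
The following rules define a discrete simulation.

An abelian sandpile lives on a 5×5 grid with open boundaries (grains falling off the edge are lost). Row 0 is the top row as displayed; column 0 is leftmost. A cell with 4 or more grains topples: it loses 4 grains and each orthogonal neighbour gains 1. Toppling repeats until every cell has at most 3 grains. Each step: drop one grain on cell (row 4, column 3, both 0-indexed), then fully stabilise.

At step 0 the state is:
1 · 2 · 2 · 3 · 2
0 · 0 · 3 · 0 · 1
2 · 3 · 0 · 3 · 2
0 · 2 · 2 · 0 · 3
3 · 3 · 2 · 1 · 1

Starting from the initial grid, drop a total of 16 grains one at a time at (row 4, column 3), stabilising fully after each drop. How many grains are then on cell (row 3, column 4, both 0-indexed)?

3

gen 0: 1 · 2 · 2 · 3 · 2
0 · 0 · 3 · 0 · 1
2 · 3 · 0 · 3 · 2
0 · 2 · 2 · 0 · 3
3 · 3 · 2 · 1 · 1
gen 1: 1 · 2 · 2 · 3 · 2
0 · 0 · 3 · 0 · 1
2 · 3 · 0 · 3 · 2
0 · 2 · 2 · 0 · 3
3 · 3 · 2 · 2 · 1
gen 2: 1 · 2 · 2 · 3 · 2
0 · 0 · 3 · 0 · 1
2 · 3 · 0 · 3 · 2
0 · 2 · 2 · 0 · 3
3 · 3 · 2 · 3 · 1
gen 3: 1 · 2 · 2 · 3 · 2
0 · 0 · 3 · 0 · 1
2 · 3 · 0 · 3 · 2
0 · 2 · 2 · 1 · 3
3 · 3 · 3 · 0 · 2
gen 4: 1 · 2 · 2 · 3 · 2
0 · 0 · 3 · 0 · 1
2 · 3 · 0 · 3 · 2
0 · 2 · 2 · 1 · 3
3 · 3 · 3 · 1 · 2
gen 5: 1 · 2 · 2 · 3 · 2
0 · 0 · 3 · 0 · 1
2 · 3 · 0 · 3 · 2
0 · 2 · 2 · 1 · 3
3 · 3 · 3 · 2 · 2
gen 6: 1 · 2 · 2 · 3 · 2
0 · 0 · 3 · 0 · 1
2 · 3 · 0 · 3 · 2
0 · 2 · 2 · 1 · 3
3 · 3 · 3 · 3 · 2
gen 7: 1 · 2 · 2 · 3 · 2
0 · 0 · 3 · 0 · 1
2 · 3 · 0 · 3 · 2
1 · 3 · 3 · 2 · 3
0 · 1 · 1 · 1 · 3
gen 8: 1 · 2 · 2 · 3 · 2
0 · 0 · 3 · 0 · 1
2 · 3 · 0 · 3 · 2
1 · 3 · 3 · 2 · 3
0 · 1 · 1 · 2 · 3
gen 9: 1 · 2 · 2 · 3 · 2
0 · 0 · 3 · 0 · 1
2 · 3 · 0 · 3 · 2
1 · 3 · 3 · 2 · 3
0 · 1 · 1 · 3 · 3
gen 10: 1 · 2 · 2 · 3 · 2
0 · 1 · 3 · 1 · 2
3 · 0 · 3 · 1 · 0
2 · 1 · 1 · 2 · 2
0 · 2 · 3 · 2 · 1
gen 11: 1 · 2 · 2 · 3 · 2
0 · 1 · 3 · 1 · 2
3 · 0 · 3 · 1 · 0
2 · 1 · 1 · 2 · 2
0 · 2 · 3 · 3 · 1
gen 12: 1 · 2 · 2 · 3 · 2
0 · 1 · 3 · 1 · 2
3 · 0 · 3 · 1 · 0
2 · 1 · 2 · 3 · 2
0 · 3 · 0 · 1 · 2
gen 13: 1 · 2 · 2 · 3 · 2
0 · 1 · 3 · 1 · 2
3 · 0 · 3 · 1 · 0
2 · 1 · 2 · 3 · 2
0 · 3 · 0 · 2 · 2
gen 14: 1 · 2 · 2 · 3 · 2
0 · 1 · 3 · 1 · 2
3 · 0 · 3 · 1 · 0
2 · 1 · 2 · 3 · 2
0 · 3 · 0 · 3 · 2
gen 15: 1 · 2 · 2 · 3 · 2
0 · 1 · 3 · 1 · 2
3 · 0 · 3 · 2 · 0
2 · 1 · 3 · 0 · 3
0 · 3 · 1 · 1 · 3
gen 16: 1 · 2 · 2 · 3 · 2
0 · 1 · 3 · 1 · 2
3 · 0 · 3 · 2 · 0
2 · 1 · 3 · 0 · 3
0 · 3 · 1 · 2 · 3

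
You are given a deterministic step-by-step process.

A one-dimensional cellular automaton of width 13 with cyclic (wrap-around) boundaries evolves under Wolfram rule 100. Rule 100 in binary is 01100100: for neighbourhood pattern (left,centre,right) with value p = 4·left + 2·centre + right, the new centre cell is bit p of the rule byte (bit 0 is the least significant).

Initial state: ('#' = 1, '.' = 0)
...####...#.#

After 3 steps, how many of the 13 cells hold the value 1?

gen 0: ...####...#.#
gen 1: ......#...###
gen 2: ......#.....#
gen 3: ......#.....#

2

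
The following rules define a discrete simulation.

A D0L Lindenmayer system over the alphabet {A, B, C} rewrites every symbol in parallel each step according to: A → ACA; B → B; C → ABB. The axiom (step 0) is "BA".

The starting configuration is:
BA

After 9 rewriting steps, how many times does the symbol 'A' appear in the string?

2378

0) BA
1) BACA
2) BACAABBACA
3) BACAABBACAACABBACAABBACA
4) BACAABBACAACABBACAABBACAACAABBACABBACAABBACAACABBACAABBACA
5) BACAABBACAACABBACAABBACAACAABBACABBACAABBACAACABBACAABBACA…BACAABBACAACABBACAABBACAACAABBACABBACAABBACAACABBACAABBACA  (len 140)
6) BACAABBACAACABBACAABBACAACAABBACABBACAABBACAACABBACAABBACA…BACAABBACAACABBACAABBACAACAABBACABBACAABBACAACABBACAABBACA  (len 338)
7) BACAABBACAACABBACAABBACAACAABBACABBACAABBACAACABBACAABBACA…BACAABBACAACABBACAABBACAACAABBACABBACAABBACAACABBACAABBACA  (len 816)
8) BACAABBACAACABBACAABBACAACAABBACABBACAABBACAACABBACAABBACA…BACAABBACAACABBACAABBACAACAABBACABBACAABBACAACABBACAABBACA  (len 1970)
9) BACAABBACAACABBACAABBACAACAABBACABBACAABBACAACABBACAABBACA…BACAABBACAACABBACAABBACAACAABBACABBACAABBACAACABBACAABBACA  (len 4756)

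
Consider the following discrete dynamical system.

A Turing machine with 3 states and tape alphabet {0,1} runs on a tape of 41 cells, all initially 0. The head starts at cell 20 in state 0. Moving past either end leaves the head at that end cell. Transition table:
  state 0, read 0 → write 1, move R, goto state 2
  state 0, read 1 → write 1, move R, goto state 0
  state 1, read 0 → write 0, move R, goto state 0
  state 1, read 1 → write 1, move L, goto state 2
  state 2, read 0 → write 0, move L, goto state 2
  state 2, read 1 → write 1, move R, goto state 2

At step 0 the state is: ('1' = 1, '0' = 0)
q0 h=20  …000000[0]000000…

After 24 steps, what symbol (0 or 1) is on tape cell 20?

1

k=0  q0 h=20  …000000[0]000000…
k=1  q2 h=21  …000001[0]000000…
k=2  q2 h=20  …000000[1]000000…
k=3  q2 h=21  …000001[0]000000…
k=4  q2 h=20  …000000[1]000000…
k=5  q2 h=21  …000001[0]000000…
k=6  q2 h=20  …000000[1]000000…
k=7  q2 h=21  …000001[0]000000…
k=8  q2 h=20  …000000[1]000000…
k=9  q2 h=21  …000001[0]000000…
k=10  q2 h=20  …000000[1]000000…
k=11  q2 h=21  …000001[0]000000…
k=12  q2 h=20  …000000[1]000000…
k=13  q2 h=21  …000001[0]000000…
k=14  q2 h=20  …000000[1]000000…
k=15  q2 h=21  …000001[0]000000…
k=16  q2 h=20  …000000[1]000000…
k=17  q2 h=21  …000001[0]000000…
k=18  q2 h=20  …000000[1]000000…
k=19  q2 h=21  …000001[0]000000…
k=20  q2 h=20  …000000[1]000000…
k=21  q2 h=21  …000001[0]000000…
k=22  q2 h=20  …000000[1]000000…
k=23  q2 h=21  …000001[0]000000…
k=24  q2 h=20  …000000[1]000000…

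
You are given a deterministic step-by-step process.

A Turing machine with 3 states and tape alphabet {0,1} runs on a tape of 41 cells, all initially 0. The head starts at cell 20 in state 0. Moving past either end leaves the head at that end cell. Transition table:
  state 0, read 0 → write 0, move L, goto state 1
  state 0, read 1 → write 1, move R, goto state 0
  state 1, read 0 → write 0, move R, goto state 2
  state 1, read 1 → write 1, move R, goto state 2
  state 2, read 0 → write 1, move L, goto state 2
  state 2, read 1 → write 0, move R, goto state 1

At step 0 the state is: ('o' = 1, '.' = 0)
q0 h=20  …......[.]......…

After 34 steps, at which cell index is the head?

11

gen 0: q0 h=20  …......[.]......…
gen 1: q1 h=19  …......[.]......…
gen 2: q2 h=20  …......[.]......…
gen 3: q2 h=19  …......[.]o.....…
gen 4: q2 h=18  …......[.]oo....…
gen 5: q2 h=17  …......[.]ooo...…
gen 6: q2 h=16  …......[.]oooo..…
gen 7: q2 h=15  …......[.]ooooo.…
gen 8: q2 h=14  …......[.]oooooo…
gen 9: q2 h=13  …......[.]oooooo…
gen 10: q2 h=12  …......[.]oooooo…
gen 11: q2 h=11  …......[.]oooooo…
gen 12: q2 h=10  …......[.]oooooo…
gen 13: q2 h= 9  …......[.]oooooo…
gen 14: q2 h= 8  …......[.]oooooo…
gen 15: q2 h= 7  …......[.]oooooo…
gen 16: q2 h= 6  |......[.]oooooo…
gen 17: q2 h= 5  |.....[.]oooooo…
gen 18: q2 h= 4  |....[.]oooooo…
gen 19: q2 h= 3  |...[.]oooooo…
gen 20: q2 h= 2  |..[.]oooooo…
gen 21: q2 h= 1  |.[.]oooooo…
gen 22: q2 h= 0  |[.]oooooo…
gen 23: q2 h= 0  |[o]oooooo…
gen 24: q1 h= 1  |.[o]oooooo…
gen 25: q2 h= 2  |.o[o]oooooo…
gen 26: q1 h= 3  |.o.[o]oooooo…
gen 27: q2 h= 4  |.o.o[o]oooooo…
gen 28: q1 h= 5  |.o.o.[o]oooooo…
gen 29: q2 h= 6  |.o.o.o[o]oooooo…
gen 30: q1 h= 7  …o.o.o.[o]oooooo…
gen 31: q2 h= 8  ….o.o.o[o]oooooo…
gen 32: q1 h= 9  …o.o.o.[o]oooooo…
gen 33: q2 h=10  ….o.o.o[o]oooooo…
gen 34: q1 h=11  …o.o.o.[o]oooooo…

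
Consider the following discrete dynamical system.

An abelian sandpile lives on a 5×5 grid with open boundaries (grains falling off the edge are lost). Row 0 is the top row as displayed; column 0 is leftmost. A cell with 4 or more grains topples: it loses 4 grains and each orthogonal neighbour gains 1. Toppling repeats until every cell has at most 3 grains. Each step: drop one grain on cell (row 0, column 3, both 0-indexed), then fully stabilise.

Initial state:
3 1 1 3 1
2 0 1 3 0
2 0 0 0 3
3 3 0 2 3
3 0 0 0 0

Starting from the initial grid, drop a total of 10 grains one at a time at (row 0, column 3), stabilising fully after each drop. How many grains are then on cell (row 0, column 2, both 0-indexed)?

1

step 0: 3 1 1 3 1
2 0 1 3 0
2 0 0 0 3
3 3 0 2 3
3 0 0 0 0
step 1: 3 1 2 1 2
2 0 2 0 1
2 0 0 1 3
3 3 0 2 3
3 0 0 0 0
step 2: 3 1 2 2 2
2 0 2 0 1
2 0 0 1 3
3 3 0 2 3
3 0 0 0 0
step 3: 3 1 2 3 2
2 0 2 0 1
2 0 0 1 3
3 3 0 2 3
3 0 0 0 0
step 4: 3 1 3 0 3
2 0 2 1 1
2 0 0 1 3
3 3 0 2 3
3 0 0 0 0
step 5: 3 1 3 1 3
2 0 2 1 1
2 0 0 1 3
3 3 0 2 3
3 0 0 0 0
step 6: 3 1 3 2 3
2 0 2 1 1
2 0 0 1 3
3 3 0 2 3
3 0 0 0 0
step 7: 3 1 3 3 3
2 0 2 1 1
2 0 0 1 3
3 3 0 2 3
3 0 0 0 0
step 8: 3 2 0 2 0
2 0 3 2 2
2 0 0 1 3
3 3 0 2 3
3 0 0 0 0
step 9: 3 2 0 3 0
2 0 3 2 2
2 0 0 1 3
3 3 0 2 3
3 0 0 0 0
step 10: 3 2 1 0 1
2 0 3 3 2
2 0 0 1 3
3 3 0 2 3
3 0 0 0 0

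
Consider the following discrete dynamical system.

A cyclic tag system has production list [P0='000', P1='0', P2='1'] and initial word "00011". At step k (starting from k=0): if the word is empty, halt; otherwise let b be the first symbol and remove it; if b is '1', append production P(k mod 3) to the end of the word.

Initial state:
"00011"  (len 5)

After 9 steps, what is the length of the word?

step 0: "00011"  (len 5)
step 1: "0011"  (len 4)
step 2: "011"  (len 3)
step 3: "11"  (len 2)
step 4: "1000"  (len 4)
step 5: "0000"  (len 4)
step 6: "000"  (len 3)
step 7: "00"  (len 2)
step 8: "0"  (len 1)
step 9: (halted — word empty)

0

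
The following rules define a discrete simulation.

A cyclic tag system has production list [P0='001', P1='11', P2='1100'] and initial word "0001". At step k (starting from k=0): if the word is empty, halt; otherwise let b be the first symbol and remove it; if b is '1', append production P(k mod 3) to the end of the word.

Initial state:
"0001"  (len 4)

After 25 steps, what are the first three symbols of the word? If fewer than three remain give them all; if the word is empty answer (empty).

001

[0] "0001"  (len 4)
[1] "001"  (len 3)
[2] "01"  (len 2)
[3] "1"  (len 1)
[4] "001"  (len 3)
[5] "01"  (len 2)
[6] "1"  (len 1)
[7] "001"  (len 3)
[8] "01"  (len 2)
[9] "1"  (len 1)
[10] "001"  (len 3)
[11] "01"  (len 2)
[12] "1"  (len 1)
[13] "001"  (len 3)
[14] "01"  (len 2)
[15] "1"  (len 1)
[16] "001"  (len 3)
[17] "01"  (len 2)
[18] "1"  (len 1)
[19] "001"  (len 3)
[20] "01"  (len 2)
[21] "1"  (len 1)
[22] "001"  (len 3)
[23] "01"  (len 2)
[24] "1"  (len 1)
[25] "001"  (len 3)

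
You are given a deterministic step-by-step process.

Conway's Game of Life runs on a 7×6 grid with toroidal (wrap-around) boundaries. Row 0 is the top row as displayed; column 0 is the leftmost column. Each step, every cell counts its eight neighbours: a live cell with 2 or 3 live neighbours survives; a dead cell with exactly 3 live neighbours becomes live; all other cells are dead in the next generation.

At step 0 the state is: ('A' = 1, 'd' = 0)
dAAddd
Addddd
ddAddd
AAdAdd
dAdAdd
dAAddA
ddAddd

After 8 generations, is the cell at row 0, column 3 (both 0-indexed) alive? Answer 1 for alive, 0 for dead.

0

t=0: dAAddd
Addddd
ddAddd
AAdAdd
dAdAdd
dAAddA
ddAddd
t=1: dAAddd
ddAddd
AdAddd
AAdAdd
dddAAd
AAdAdd
AddAdd
t=2: dAAAdd
ddAAdd
AdAAdd
AAdAAA
dddAAA
AAdAdA
AddAdd
t=3: dAddAd
ddddAd
Addddd
dAdddd
dddddd
dAdAdd
dddAdA
t=4: dddAAA
dddddA
dddddd
dddddd
ddAddd
ddAdAd
AddAdd
t=5: AddAdA
dddddA
dddddd
dddddd
dddAdd
dAAddd
ddAddd
t=6: AdddAA
AdddAA
dddddd
dddddd
ddAddd
dAAAdd
AdAAdd
t=7: dddddd
AdddAd
dddddA
dddddd
dAAAdd
dddddd
Addddd
t=8: dddddA
dddddA
dddddA
ddAddd
ddAddd
dAAddd
dddddd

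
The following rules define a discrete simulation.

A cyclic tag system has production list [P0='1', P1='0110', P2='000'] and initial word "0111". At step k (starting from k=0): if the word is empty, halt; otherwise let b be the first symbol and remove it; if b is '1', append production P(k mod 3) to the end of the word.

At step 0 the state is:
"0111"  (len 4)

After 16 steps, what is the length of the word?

[0] "0111"  (len 4)
[1] "111"  (len 3)
[2] "110110"  (len 6)
[3] "10110000"  (len 8)
[4] "01100001"  (len 8)
[5] "1100001"  (len 7)
[6] "100001000"  (len 9)
[7] "000010001"  (len 9)
[8] "00010001"  (len 8)
[9] "0010001"  (len 7)
[10] "010001"  (len 6)
[11] "10001"  (len 5)
[12] "0001000"  (len 7)
[13] "001000"  (len 6)
[14] "01000"  (len 5)
[15] "1000"  (len 4)
[16] "0001"  (len 4)

4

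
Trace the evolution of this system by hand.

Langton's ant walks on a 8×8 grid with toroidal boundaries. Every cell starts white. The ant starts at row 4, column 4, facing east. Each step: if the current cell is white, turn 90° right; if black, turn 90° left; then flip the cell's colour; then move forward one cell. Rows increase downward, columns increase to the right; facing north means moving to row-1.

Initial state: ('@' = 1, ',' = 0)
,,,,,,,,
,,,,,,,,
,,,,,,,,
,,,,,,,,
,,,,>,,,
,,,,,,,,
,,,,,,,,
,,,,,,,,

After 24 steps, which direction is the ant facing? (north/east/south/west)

west

t=0: ,,,,,,,,
,,,,,,,,
,,,,,,,,
,,,,,,,,
,,,,>,,,
,,,,,,,,
,,,,,,,,
,,,,,,,,
t=1: ,,,,,,,,
,,,,,,,,
,,,,,,,,
,,,,,,,,
,,,,@,,,
,,,,v,,,
,,,,,,,,
,,,,,,,,
t=2: ,,,,,,,,
,,,,,,,,
,,,,,,,,
,,,,,,,,
,,,,@,,,
,,,<@,,,
,,,,,,,,
,,,,,,,,
t=3: ,,,,,,,,
,,,,,,,,
,,,,,,,,
,,,,,,,,
,,,^@,,,
,,,@@,,,
,,,,,,,,
,,,,,,,,
t=4: ,,,,,,,,
,,,,,,,,
,,,,,,,,
,,,,,,,,
,,,@>,,,
,,,@@,,,
,,,,,,,,
,,,,,,,,
t=5: ,,,,,,,,
,,,,,,,,
,,,,,,,,
,,,,^,,,
,,,@,,,,
,,,@@,,,
,,,,,,,,
,,,,,,,,
t=6: ,,,,,,,,
,,,,,,,,
,,,,,,,,
,,,,@>,,
,,,@,,,,
,,,@@,,,
,,,,,,,,
,,,,,,,,
t=7: ,,,,,,,,
,,,,,,,,
,,,,,,,,
,,,,@@,,
,,,@,v,,
,,,@@,,,
,,,,,,,,
,,,,,,,,
t=8: ,,,,,,,,
,,,,,,,,
,,,,,,,,
,,,,@@,,
,,,@<@,,
,,,@@,,,
,,,,,,,,
,,,,,,,,
t=9: ,,,,,,,,
,,,,,,,,
,,,,,,,,
,,,,^@,,
,,,@@@,,
,,,@@,,,
,,,,,,,,
,,,,,,,,
t=10: ,,,,,,,,
,,,,,,,,
,,,,,,,,
,,,<,@,,
,,,@@@,,
,,,@@,,,
,,,,,,,,
,,,,,,,,
t=11: ,,,,,,,,
,,,,,,,,
,,,^,,,,
,,,@,@,,
,,,@@@,,
,,,@@,,,
,,,,,,,,
,,,,,,,,
t=12: ,,,,,,,,
,,,,,,,,
,,,@>,,,
,,,@,@,,
,,,@@@,,
,,,@@,,,
,,,,,,,,
,,,,,,,,
t=13: ,,,,,,,,
,,,,,,,,
,,,@@,,,
,,,@v@,,
,,,@@@,,
,,,@@,,,
,,,,,,,,
,,,,,,,,
t=14: ,,,,,,,,
,,,,,,,,
,,,@@,,,
,,,<@@,,
,,,@@@,,
,,,@@,,,
,,,,,,,,
,,,,,,,,
t=15: ,,,,,,,,
,,,,,,,,
,,,@@,,,
,,,,@@,,
,,,v@@,,
,,,@@,,,
,,,,,,,,
,,,,,,,,
t=16: ,,,,,,,,
,,,,,,,,
,,,@@,,,
,,,,@@,,
,,,,>@,,
,,,@@,,,
,,,,,,,,
,,,,,,,,
t=17: ,,,,,,,,
,,,,,,,,
,,,@@,,,
,,,,^@,,
,,,,,@,,
,,,@@,,,
,,,,,,,,
,,,,,,,,
t=18: ,,,,,,,,
,,,,,,,,
,,,@@,,,
,,,<,@,,
,,,,,@,,
,,,@@,,,
,,,,,,,,
,,,,,,,,
t=19: ,,,,,,,,
,,,,,,,,
,,,^@,,,
,,,@,@,,
,,,,,@,,
,,,@@,,,
,,,,,,,,
,,,,,,,,
t=20: ,,,,,,,,
,,,,,,,,
,,<,@,,,
,,,@,@,,
,,,,,@,,
,,,@@,,,
,,,,,,,,
,,,,,,,,
t=21: ,,,,,,,,
,,^,,,,,
,,@,@,,,
,,,@,@,,
,,,,,@,,
,,,@@,,,
,,,,,,,,
,,,,,,,,
t=22: ,,,,,,,,
,,@>,,,,
,,@,@,,,
,,,@,@,,
,,,,,@,,
,,,@@,,,
,,,,,,,,
,,,,,,,,
t=23: ,,,,,,,,
,,@@,,,,
,,@v@,,,
,,,@,@,,
,,,,,@,,
,,,@@,,,
,,,,,,,,
,,,,,,,,
t=24: ,,,,,,,,
,,@@,,,,
,,<@@,,,
,,,@,@,,
,,,,,@,,
,,,@@,,,
,,,,,,,,
,,,,,,,,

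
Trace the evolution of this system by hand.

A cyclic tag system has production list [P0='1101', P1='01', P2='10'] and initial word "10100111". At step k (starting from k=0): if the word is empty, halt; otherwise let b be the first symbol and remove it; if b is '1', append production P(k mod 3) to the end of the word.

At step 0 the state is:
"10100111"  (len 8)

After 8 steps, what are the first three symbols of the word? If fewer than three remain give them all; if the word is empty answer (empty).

110

k=0  "10100111"  (len 8)
k=1  "01001111101"  (len 11)
k=2  "1001111101"  (len 10)
k=3  "00111110110"  (len 11)
k=4  "0111110110"  (len 10)
k=5  "111110110"  (len 9)
k=6  "1111011010"  (len 10)
k=7  "1110110101101"  (len 13)
k=8  "11011010110101"  (len 14)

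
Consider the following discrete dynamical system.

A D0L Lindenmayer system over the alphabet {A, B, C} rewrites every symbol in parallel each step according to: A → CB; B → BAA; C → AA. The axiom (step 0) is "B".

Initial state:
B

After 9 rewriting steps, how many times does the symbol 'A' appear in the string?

1362

gen 0: B
gen 1: BAA
gen 2: BAACBCB
gen 3: BAACBCBAABAAAABAA
gen 4: BAACBCBAABAAAABAACBCBBAACBCBCBCBBAACBCB
gen 5: BAACBCBAABAAAABAACBCBBAACBCBCBCBBAACBCBAABAAAABAABAACBCBAABAAAABAAAABAAAABAABAACBCBAABAAAABAA
gen 6: BAACBCBAABAAAABAACBCBBAACBCBCBCBBAACBCBAABAAAABAABAACBCBAA…BBAACBCBCBCBBAACBCBBAACBCBAABAAAABAACBCBBAACBCBCBCBBAACBCB  (len 215)
gen 7: BAACBCBAABAAAABAACBCBBAACBCBCBCBBAACBCBAABAAAABAABAACBCBAA…CBCBAABAAAABAABAACBCBAABAAAABAAAABAAAABAABAACBCBAABAAAABAA  (len 509)
gen 8: BAACBCBAABAAAABAACBCBBAACBCBCBCBBAACBCBAABAAAABAABAACBCBAA…BBAACBCBCBCBBAACBCBBAACBCBAABAAAABAACBCBBAACBCBCBCBBAACBCB  (len 1183)
gen 9: BAACBCBAABAAAABAACBCBBAACBCBCBCBBAACBCBAABAAAABAABAACBCBAA…CBCBAABAAAABAABAACBCBAABAAAABAAAABAAAABAABAACBCBAABAAAABAA  (len 2789)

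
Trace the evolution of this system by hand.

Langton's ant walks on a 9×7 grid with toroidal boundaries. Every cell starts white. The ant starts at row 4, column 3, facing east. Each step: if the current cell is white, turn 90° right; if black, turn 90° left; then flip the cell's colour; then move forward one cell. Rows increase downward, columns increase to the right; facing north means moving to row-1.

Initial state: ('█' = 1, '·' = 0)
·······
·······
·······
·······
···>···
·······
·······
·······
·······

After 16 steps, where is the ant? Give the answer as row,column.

4,3

0) ·······
·······
·······
·······
···>···
·······
·······
·······
·······
1) ·······
·······
·······
·······
···█···
···v···
·······
·······
·······
2) ·······
·······
·······
·······
···█···
··<█···
·······
·······
·······
3) ·······
·······
·······
·······
··^█···
··██···
·······
·······
·······
4) ·······
·······
·······
·······
··█>···
··██···
·······
·······
·······
5) ·······
·······
·······
···^···
··█····
··██···
·······
·······
·······
6) ·······
·······
·······
···█>··
··█····
··██···
·······
·······
·······
7) ·······
·······
·······
···██··
··█·v··
··██···
·······
·······
·······
8) ·······
·······
·······
···██··
··█<█··
··██···
·······
·······
·······
9) ·······
·······
·······
···^█··
··███··
··██···
·······
·······
·······
10) ·······
·······
·······
··<·█··
··███··
··██···
·······
·······
·······
11) ·······
·······
··^····
··█·█··
··███··
··██···
·······
·······
·······
12) ·······
·······
··█>···
··█·█··
··███··
··██···
·······
·······
·······
13) ·······
·······
··██···
··█v█··
··███··
··██···
·······
·······
·······
14) ·······
·······
··██···
··<██··
··███··
··██···
·······
·······
·······
15) ·······
·······
··██···
···██··
··v██··
··██···
·······
·······
·······
16) ·······
·······
··██···
···██··
···>█··
··██···
·······
·······
·······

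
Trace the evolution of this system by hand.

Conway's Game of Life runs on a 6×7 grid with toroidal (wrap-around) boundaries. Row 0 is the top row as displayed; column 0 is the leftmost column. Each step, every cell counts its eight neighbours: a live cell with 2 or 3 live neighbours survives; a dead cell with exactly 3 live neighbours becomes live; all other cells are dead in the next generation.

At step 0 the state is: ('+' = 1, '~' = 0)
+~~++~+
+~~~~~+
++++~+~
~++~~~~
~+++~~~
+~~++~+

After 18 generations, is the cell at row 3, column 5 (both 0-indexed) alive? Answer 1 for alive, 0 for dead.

1

k=0  +~~++~+
+~~~~~+
++++~+~
~++~~~~
~+++~~~
+~~++~+
k=1  ~+~++~~
~~~~~~~
~~~+~~~
~~~~+~~
~~~~+~~
~~~~~~+
k=2  ~~~~~~~
~~+++~~
~~~~~~~
~~~++~~
~~~~~+~
~~~+++~
k=3  ~~+~~+~
~~~+~~~
~~+~~~~
~~~~+~~
~~~~~+~
~~~~++~
k=4  ~~~+~+~
~~++~~~
~~~+~~~
~~~~~~~
~~~~~+~
~~~~+++
k=5  ~~++~++
~~++~~~
~~++~~~
~~~~~~~
~~~~+++
~~~~~~+
k=6  ~~+++++
~+~~~~~
~~++~~~
~~~+++~
~~~~~++
+~~+~~~
k=7  +++++++
~+~~~+~
~~++~~~
~~++~++
~~~+~++
+~++~~~
k=8  ~~~~~+~
~~~~~+~
~+~+~++
~~~~~++
++~~~+~
~~~~~~~
k=9  ~~~~~~~
~~~~~+~
+~~~~~~
~++~~~~
+~~~~+~
~~~~~~+
k=10  ~~~~~~~
~~~~~~~
~+~~~~~
++~~~~+
++~~~~+
~~~~~~+
k=11  ~~~~~~~
~~~~~~~
~+~~~~~
~~+~~~+
~+~~~+~
~~~~~~+
k=12  ~~~~~~~
~~~~~~~
~~~~~~~
+++~~~~
+~~~~++
~~~~~~~
k=13  ~~~~~~~
~~~~~~~
~+~~~~~
++~~~~~
+~~~~~+
~~~~~~+
k=14  ~~~~~~~
~~~~~~~
++~~~~~
~+~~~~+
~+~~~~+
+~~~~~+
k=15  ~~~~~~~
~~~~~~~
++~~~~~
~++~~~+
~+~~~++
+~~~~~+
k=16  ~~~~~~~
~~~~~~~
+++~~~~
~~+~~++
~++~~+~
+~~~~++
k=17  ~~~~~~+
~+~~~~~
+++~~~+
~~~+~++
~++~+~~
++~~~++
k=18  ~+~~~++
~++~~~+
~++~~++
~~~++++
~++++~~
~++~~++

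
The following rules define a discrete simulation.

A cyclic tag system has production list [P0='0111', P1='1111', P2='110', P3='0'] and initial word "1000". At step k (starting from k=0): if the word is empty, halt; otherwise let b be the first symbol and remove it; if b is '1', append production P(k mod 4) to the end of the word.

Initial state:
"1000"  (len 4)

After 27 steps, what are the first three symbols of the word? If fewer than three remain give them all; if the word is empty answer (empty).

[0] "1000"  (len 4)
[1] "0000111"  (len 7)
[2] "000111"  (len 6)
[3] "00111"  (len 5)
[4] "0111"  (len 4)
[5] "111"  (len 3)
[6] "111111"  (len 6)
[7] "11111110"  (len 8)
[8] "11111100"  (len 8)
[9] "11111000111"  (len 11)
[10] "11110001111111"  (len 14)
[11] "1110001111111110"  (len 16)
[12] "1100011111111100"  (len 16)
[13] "1000111111111000111"  (len 19)
[14] "0001111111110001111111"  (len 22)
[15] "001111111110001111111"  (len 21)
[16] "01111111110001111111"  (len 20)
[17] "1111111110001111111"  (len 19)
[18] "1111111100011111111111"  (len 22)
[19] "111111100011111111111110"  (len 24)
[20] "111111000111111111111100"  (len 24)
[21] "111110001111111111111000111"  (len 27)
[22] "111100011111111111110001111111"  (len 30)
[23] "11100011111111111110001111111110"  (len 32)
[24] "11000111111111111100011111111100"  (len 32)
[25] "10001111111111111000111111111000111"  (len 35)
[26] "00011111111111110001111111110001111111"  (len 38)
[27] "0011111111111110001111111110001111111"  (len 37)

001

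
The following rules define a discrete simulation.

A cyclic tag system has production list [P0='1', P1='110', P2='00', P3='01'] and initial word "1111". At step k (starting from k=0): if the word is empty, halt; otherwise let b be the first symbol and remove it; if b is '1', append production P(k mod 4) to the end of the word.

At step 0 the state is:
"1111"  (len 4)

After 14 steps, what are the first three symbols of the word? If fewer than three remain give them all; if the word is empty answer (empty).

100

step 0: "1111"  (len 4)
step 1: "1111"  (len 4)
step 2: "111110"  (len 6)
step 3: "1111000"  (len 7)
step 4: "11100001"  (len 8)
step 5: "11000011"  (len 8)
step 6: "1000011110"  (len 10)
step 7: "00001111000"  (len 11)
step 8: "0001111000"  (len 10)
step 9: "001111000"  (len 9)
step 10: "01111000"  (len 8)
step 11: "1111000"  (len 7)
step 12: "11100001"  (len 8)
step 13: "11000011"  (len 8)
step 14: "1000011110"  (len 10)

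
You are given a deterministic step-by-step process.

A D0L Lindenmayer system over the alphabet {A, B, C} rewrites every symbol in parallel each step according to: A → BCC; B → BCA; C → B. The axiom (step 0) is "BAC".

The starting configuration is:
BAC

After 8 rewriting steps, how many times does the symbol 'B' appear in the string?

923

[0] BAC
[1] BCABCCB
[2] BCABBCCBCABBBCA
[3] BCABBCCBCABCABBBCABBCCBCABCABCABBCC
[4] BCABBCCBCABCABBBCABBCCBCABBCCBCABCABCABBCCBCABCABBBCABBCCBCABBCCBCABBCCBCABCABB
[5] BCABBCCBCABCABBBCABBCCBCABBCCBCABCABCABBCCBCABCABBBCABBCCB…BCABCABBBCABBCCBCABCABBBCABBCCBCABCABBBCABBCCBCABBCCBCABCA  (len 179)
[6] BCABBCCBCABCABBBCABBCCBCABBCCBCABCABCABBCCBCABCABBBCABBCCB…CBCABBCCBCABCABCABBCCBCABCABBBCABBCCBCABCABBBCABBCCBCABBCC  (len 407)
[7] BCABBCCBCABCABBBCABBCCBCABBCCBCABCABCABBCCBCABCABBBCABBCCB…BCABCABBBCABBCCBCABBCCBCABCABCABBCCBCABCABBBCABBCCBCABCABB  (len 923)
[8] BCABBCCBCABCABBBCABBCCBCABBCCBCABCABCABBCCBCABCABBBCABBCCB…ABBBCABBCCBCABBCCBCABCABCABBCCBCABCABBBCABBCCBCABBCCBCABCA  (len 2095)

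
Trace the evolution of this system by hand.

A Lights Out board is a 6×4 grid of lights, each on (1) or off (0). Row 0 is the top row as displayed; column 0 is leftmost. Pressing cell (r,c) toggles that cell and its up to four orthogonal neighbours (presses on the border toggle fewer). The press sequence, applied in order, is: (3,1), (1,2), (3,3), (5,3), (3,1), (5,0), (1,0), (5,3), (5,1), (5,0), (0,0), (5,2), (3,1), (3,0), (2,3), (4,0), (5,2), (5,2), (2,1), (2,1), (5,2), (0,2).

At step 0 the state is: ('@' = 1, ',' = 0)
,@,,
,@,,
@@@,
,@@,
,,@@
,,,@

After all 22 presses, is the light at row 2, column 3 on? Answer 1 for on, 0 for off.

[0] ,@,,
,@,,
@@@,
,@@,
,,@@
,,,@
[1] ,@,,
,@,,
@,@,
@,,,
,@@@
,,,@
[2] ,@@,
,,@@
@,,,
@,,,
,@@@
,,,@
[3] ,@@,
,,@@
@,,@
@,@@
,@@,
,,,@
[4] ,@@,
,,@@
@,,@
@,@@
,@@@
,,@,
[5] ,@@,
,,@@
@@,@
,@,@
,,@@
,,@,
[6] ,@@,
,,@@
@@,@
,@,@
@,@@
@@@,
[7] @@@,
@@@@
,@,@
,@,@
@,@@
@@@,
[8] @@@,
@@@@
,@,@
,@,@
@,@,
@@,@
[9] @@@,
@@@@
,@,@
,@,@
@@@,
,,@@
[10] @@@,
@@@@
,@,@
,@,@
,@@,
@@@@
[11] ,,@,
,@@@
,@,@
,@,@
,@@,
@@@@
[12] ,,@,
,@@@
,@,@
,@,@
,@,,
@,,,
[13] ,,@,
,@@@
,,,@
@,@@
,,,,
@,,,
[14] ,,@,
,@@@
@,,@
,@@@
@,,,
@,,,
[15] ,,@,
,@@,
@,@,
,@@,
@,,,
@,,,
[16] ,,@,
,@@,
@,@,
@@@,
,@,,
,,,,
[17] ,,@,
,@@,
@,@,
@@@,
,@@,
,@@@
[18] ,,@,
,@@,
@,@,
@@@,
,@,,
,,,,
[19] ,,@,
,,@,
,@,,
@,@,
,@,,
,,,,
[20] ,,@,
,@@,
@,@,
@@@,
,@,,
,,,,
[21] ,,@,
,@@,
@,@,
@@@,
,@@,
,@@@
[22] ,@,@
,@,,
@,@,
@@@,
,@@,
,@@@

0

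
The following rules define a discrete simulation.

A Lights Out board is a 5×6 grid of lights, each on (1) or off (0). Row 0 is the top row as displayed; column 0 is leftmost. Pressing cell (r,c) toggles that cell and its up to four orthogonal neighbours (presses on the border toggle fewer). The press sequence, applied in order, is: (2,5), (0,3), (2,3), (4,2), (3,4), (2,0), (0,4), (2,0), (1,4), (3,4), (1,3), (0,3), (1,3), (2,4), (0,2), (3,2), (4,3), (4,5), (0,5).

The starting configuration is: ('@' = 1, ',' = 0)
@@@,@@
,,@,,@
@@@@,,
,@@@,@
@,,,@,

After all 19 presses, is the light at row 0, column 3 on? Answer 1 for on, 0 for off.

k=0  @@@,@@
,,@,,@
@@@@,,
,@@@,@
@,,,@,
k=1  @@@,@@
,,@,,,
@@@@@@
,@@@,,
@,,,@,
k=2  @@,@,@
,,@@,,
@@@@@@
,@@@,,
@,,,@,
k=3  @@,@,@
,,@,,,
@@,,,@
,@@,,,
@,,,@,
k=4  @@,@,@
,,@,,,
@@,,,@
,@,,,,
@@@@@,
k=5  @@,@,@
,,@,,,
@@,,@@
,@,@@@
@@@@,,
k=6  @@,@,@
@,@,,,
,,,,@@
@@,@@@
@@@@,,
k=7  @@,,@,
@,@,@,
,,,,@@
@@,@@@
@@@@,,
k=8  @@,,@,
,,@,@,
@@,,@@
,@,@@@
@@@@,,
k=9  @@,,,,
,,@@,@
@@,,,@
,@,@@@
@@@@,,
k=10  @@,,,,
,,@@,@
@@,,@@
,@,,,,
@@@@@,
k=11  @@,@,,
,,,,@@
@@,@@@
,@,,,,
@@@@@,
k=12  @@@,@,
,,,@@@
@@,@@@
,@,,,,
@@@@@,
k=13  @@@@@,
,,@,,@
@@,,@@
,@,,,,
@@@@@,
k=14  @@@@@,
,,@,@@
@@,@,,
,@,,@,
@@@@@,
k=15  @,,,@,
,,,,@@
@@,@,,
,@,,@,
@@@@@,
k=16  @,,,@,
,,,,@@
@@@@,,
,,@@@,
@@,@@,
k=17  @,,,@,
,,,,@@
@@@@,,
,,@,@,
@@@,,,
k=18  @,,,@,
,,,,@@
@@@@,,
,,@,@@
@@@,@@
k=19  @,,,,@
,,,,@,
@@@@,,
,,@,@@
@@@,@@

0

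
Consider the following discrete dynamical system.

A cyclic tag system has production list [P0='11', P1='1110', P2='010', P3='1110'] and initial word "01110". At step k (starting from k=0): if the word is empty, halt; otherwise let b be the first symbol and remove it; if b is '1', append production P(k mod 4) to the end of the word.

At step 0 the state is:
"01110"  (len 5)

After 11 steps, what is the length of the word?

k=0  "01110"  (len 5)
k=1  "1110"  (len 4)
k=2  "1101110"  (len 7)
k=3  "101110010"  (len 9)
k=4  "011100101110"  (len 12)
k=5  "11100101110"  (len 11)
k=6  "11001011101110"  (len 14)
k=7  "1001011101110010"  (len 16)
k=8  "0010111011100101110"  (len 19)
k=9  "010111011100101110"  (len 18)
k=10  "10111011100101110"  (len 17)
k=11  "0111011100101110010"  (len 19)

19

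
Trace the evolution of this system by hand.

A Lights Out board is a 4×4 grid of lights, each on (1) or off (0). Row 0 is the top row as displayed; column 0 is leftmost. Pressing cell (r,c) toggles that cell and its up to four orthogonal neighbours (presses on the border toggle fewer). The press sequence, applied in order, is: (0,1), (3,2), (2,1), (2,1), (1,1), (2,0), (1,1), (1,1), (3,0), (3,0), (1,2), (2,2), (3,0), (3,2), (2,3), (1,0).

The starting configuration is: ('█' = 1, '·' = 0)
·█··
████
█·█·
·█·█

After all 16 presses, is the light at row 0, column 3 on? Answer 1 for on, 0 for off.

0

step 0: ·█··
████
█·█·
·█·█
step 1: █·█·
█·██
█·█·
·█·█
step 2: █·█·
█·██
█···
··█·
step 3: █·█·
████
·██·
·██·
step 4: █·█·
█·██
█···
··█·
step 5: ███·
·█·█
██··
··█·
step 6: ███·
██·█
····
█·█·
step 7: █·█·
··██
·█··
█·█·
step 8: ███·
██·█
····
█·█·
step 9: ███·
██·█
█···
·██·
step 10: ███·
██·█
····
█·█·
step 11: ██··
█·█·
··█·
█·█·
step 12: ██··
█···
·█·█
█···
step 13: ██··
█···
██·█
·█··
step 14: ██··
█···
████
··██
step 15: ██··
█··█
██··
··█·
step 16: ·█··
·█·█
·█··
··█·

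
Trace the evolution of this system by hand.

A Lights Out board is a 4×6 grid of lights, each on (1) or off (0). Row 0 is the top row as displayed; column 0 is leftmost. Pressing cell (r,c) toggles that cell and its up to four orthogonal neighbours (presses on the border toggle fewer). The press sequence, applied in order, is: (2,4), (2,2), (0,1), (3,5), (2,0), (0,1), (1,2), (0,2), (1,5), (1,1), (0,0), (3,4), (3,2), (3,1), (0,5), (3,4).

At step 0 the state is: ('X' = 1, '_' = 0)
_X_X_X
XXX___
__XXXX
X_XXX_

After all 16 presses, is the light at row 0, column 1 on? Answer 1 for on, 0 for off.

gen 0: _X_X_X
XXX___
__XXXX
X_XXX_
gen 1: _X_X_X
XXX_X_
__X___
X_XX__
gen 2: _X_X_X
XX__X_
_X_X__
X__X__
gen 3: X_XX_X
X___X_
_X_X__
X__X__
gen 4: X_XX_X
X___X_
_X_X_X
X__XXX
gen 5: X_XX_X
____X_
X__X_X
___XXX
gen 6: _X_X_X
_X__X_
X__X_X
___XXX
gen 7: _XXX_X
__XXX_
X_XX_X
___XXX
gen 8: _____X
___XX_
X_XX_X
___XXX
gen 9: ______
___X_X
X_XX__
___XXX
gen 10: _X____
XXXX_X
XXXX__
___XXX
gen 11: X_____
_XXX_X
XXXX__
___XXX
gen 12: X_____
_XXX_X
XXXXX_
______
gen 13: X_____
_XXX_X
XX_XX_
_XXX__
gen 14: X_____
_XXX_X
X__XX_
X__X__
gen 15: X___XX
_XXX__
X__XX_
X__X__
gen 16: X___XX
_XXX__
X__X__
X___XX

0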